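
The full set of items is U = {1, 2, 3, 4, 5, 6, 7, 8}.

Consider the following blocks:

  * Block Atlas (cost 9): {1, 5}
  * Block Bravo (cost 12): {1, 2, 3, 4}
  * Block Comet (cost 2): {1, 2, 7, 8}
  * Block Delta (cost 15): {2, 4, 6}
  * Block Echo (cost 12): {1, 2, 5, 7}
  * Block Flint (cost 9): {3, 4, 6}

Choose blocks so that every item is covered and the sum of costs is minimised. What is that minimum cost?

Atlas, Comet, Flint together cover every item (Atlas ∪ Comet ∪ Flint = {1, 2, 3, 4, 5, 6, 7, 8}); total cost 9 + 2 + 9 = 20.
No covering selection has total cost below 20.

20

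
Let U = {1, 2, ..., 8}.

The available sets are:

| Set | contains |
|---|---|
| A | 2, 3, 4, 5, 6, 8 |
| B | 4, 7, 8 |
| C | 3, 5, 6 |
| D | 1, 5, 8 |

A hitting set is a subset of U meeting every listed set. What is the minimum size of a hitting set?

2

The 2 points {4, 5} hit every set.
The sets B, C are pairwise disjoint, so any hitting set needs a separate point for each — at least 2. Hence 2 is optimal.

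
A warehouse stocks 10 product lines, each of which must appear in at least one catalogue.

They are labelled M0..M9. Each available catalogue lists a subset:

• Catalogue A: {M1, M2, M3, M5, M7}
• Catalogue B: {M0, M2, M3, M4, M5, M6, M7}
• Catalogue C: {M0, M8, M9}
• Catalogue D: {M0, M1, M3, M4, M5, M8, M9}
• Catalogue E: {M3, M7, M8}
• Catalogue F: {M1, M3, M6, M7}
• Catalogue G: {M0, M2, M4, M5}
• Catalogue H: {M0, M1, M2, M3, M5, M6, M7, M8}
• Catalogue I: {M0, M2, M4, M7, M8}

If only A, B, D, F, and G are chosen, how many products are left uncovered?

Union of A, B, D, F, G = {M0, M1, M2, M3, M4, M5, M6, M7, M8, M9} — that's every product, so 0 are uncovered.

0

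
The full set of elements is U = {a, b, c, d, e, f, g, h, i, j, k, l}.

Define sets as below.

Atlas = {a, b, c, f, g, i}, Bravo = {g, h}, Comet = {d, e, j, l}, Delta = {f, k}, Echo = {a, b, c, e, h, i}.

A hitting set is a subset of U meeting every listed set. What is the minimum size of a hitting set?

3

The 3 elements {e, f, h} hit every set.
The sets Bravo, Comet, Delta are pairwise disjoint, so any hitting set needs a separate element for each — at least 3. Hence 3 is optimal.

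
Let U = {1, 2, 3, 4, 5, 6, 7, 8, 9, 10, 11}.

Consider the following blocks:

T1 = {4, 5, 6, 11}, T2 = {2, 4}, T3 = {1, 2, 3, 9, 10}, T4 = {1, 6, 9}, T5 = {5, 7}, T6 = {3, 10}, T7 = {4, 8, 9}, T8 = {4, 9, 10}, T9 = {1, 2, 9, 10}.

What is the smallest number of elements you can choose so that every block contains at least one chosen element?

4

The 4 elements {4, 7, 9, 10} hit every block.
The blocks T2, T4, T5, T6 are pairwise disjoint, so any hitting set needs a separate element for each — at least 4. Hence 4 is optimal.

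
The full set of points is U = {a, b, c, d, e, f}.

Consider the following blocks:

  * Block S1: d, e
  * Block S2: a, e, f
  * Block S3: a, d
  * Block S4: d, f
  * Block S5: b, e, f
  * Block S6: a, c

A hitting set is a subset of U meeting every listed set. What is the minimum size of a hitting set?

3

The 3 points {c, d, f} hit every block.
No choice of 2 points meets every block, so 3 is the minimum.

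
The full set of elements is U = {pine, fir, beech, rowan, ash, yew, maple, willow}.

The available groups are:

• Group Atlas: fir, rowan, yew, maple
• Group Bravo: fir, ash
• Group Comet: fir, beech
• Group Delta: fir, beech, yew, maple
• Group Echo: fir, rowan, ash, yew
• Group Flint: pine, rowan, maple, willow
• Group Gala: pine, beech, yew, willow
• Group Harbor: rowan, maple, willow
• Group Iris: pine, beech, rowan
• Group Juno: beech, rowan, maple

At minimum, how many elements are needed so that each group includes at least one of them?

3

The 3 elements {fir, rowan, yew} hit every group.
No choice of 2 elements meets every group, so 3 is the minimum.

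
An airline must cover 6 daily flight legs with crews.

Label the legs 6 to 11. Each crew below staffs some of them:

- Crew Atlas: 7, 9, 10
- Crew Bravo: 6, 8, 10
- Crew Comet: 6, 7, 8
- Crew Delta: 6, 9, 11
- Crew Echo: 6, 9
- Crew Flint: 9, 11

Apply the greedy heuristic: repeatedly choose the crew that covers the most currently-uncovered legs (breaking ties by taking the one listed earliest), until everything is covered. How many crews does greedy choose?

3

Greedy: pick Atlas (covers 3 new) → pick Bravo (covers 2 new) → pick Delta (covers 1 new). Total picks: 3.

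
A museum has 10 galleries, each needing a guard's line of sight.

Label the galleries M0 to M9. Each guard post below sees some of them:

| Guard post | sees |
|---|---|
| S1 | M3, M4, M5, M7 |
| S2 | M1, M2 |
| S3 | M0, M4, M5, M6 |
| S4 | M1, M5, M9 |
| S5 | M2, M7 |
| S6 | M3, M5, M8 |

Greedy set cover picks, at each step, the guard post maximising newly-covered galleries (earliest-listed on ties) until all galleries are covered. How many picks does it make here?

Greedy: pick S1 (covers 4 new) → pick S2 (covers 2 new) → pick S3 (covers 2 new) → pick S4 (covers 1 new) → pick S6 (covers 1 new). Total picks: 5.
(The true minimum cover uses only 4 guard posts, so greedy is not optimal here.)

5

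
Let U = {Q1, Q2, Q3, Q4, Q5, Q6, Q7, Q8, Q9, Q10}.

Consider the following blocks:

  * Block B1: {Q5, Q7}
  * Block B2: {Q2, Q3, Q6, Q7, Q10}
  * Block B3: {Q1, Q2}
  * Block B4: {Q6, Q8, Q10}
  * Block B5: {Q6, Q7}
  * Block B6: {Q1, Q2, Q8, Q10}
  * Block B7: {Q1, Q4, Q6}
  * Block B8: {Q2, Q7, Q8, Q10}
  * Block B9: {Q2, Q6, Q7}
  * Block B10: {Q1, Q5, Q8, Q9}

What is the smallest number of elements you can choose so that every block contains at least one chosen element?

3

Take H = {Q1, Q6, Q7}. Each listed block contains at least one of these, so H is a hitting set of size 3.
The blocks B1, B3, B4 are pairwise disjoint, so any hitting set needs a separate element for each — at least 3. Hence 3 is optimal.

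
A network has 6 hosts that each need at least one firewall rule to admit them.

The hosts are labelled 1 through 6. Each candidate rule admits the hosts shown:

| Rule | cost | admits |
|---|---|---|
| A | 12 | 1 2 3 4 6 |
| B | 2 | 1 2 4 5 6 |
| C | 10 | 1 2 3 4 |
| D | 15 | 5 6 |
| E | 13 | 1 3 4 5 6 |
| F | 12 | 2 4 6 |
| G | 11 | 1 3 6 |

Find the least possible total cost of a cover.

12

B, C together cover every host (B ∪ C = {1, 2, 3, 4, 5, 6}); total cost 2 + 10 = 12.
No covering selection has total cost below 12.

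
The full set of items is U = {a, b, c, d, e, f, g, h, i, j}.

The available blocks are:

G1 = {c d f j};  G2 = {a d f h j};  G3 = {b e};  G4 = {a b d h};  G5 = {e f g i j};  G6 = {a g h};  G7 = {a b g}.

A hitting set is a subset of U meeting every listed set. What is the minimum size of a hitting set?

3

T = {b, h, j} meets every block (each contains at least one member of T), and |T| = 3.
The blocks G1, G3, G6 are pairwise disjoint, so any hitting set needs a separate item for each — at least 3. Hence 3 is optimal.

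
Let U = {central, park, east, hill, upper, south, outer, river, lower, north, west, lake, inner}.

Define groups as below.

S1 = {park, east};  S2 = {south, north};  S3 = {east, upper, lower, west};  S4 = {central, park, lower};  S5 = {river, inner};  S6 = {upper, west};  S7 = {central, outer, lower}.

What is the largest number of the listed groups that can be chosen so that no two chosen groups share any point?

S1, S2, S5, S6, S7 are pairwise disjoint (S1={park,east}; S2={south,north}; S5={river,inner}; S6={upper,west}; S7={central,outer,lower}).
Every remaining group overlaps one of these, and no 6 of the listed groups are pairwise disjoint, so 5 is the maximum.

5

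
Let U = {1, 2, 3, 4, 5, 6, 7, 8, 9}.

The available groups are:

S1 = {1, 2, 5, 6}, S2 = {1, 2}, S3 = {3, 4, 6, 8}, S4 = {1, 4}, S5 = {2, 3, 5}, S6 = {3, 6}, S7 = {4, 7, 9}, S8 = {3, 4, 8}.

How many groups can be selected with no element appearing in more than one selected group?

3

S2, S6, S7 are pairwise disjoint (S2={1,2}; S6={3,6}; S7={4,7,9}).
Every remaining group overlaps one of these, and no 4 of the listed groups are pairwise disjoint, so 3 is the maximum.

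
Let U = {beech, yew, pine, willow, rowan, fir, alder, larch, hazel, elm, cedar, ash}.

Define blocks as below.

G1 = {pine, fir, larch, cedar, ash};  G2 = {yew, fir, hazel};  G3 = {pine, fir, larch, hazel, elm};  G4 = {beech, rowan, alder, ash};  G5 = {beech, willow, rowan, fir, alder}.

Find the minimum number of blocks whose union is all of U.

G1 and G2 and G3 and G5 together: G1 ∪ G2 ∪ G3 ∪ G5 = {beech, yew, pine, willow, rowan, fir, alder, larch, hazel, elm, cedar, ash} — every element is covered.
Only G2 contains yew, so G2 is forced; the remaining 9 elements need at least 3 more blocks (each remaining block adds at most 4) — so at least 4 blocks are needed, and 4 is optimal.

4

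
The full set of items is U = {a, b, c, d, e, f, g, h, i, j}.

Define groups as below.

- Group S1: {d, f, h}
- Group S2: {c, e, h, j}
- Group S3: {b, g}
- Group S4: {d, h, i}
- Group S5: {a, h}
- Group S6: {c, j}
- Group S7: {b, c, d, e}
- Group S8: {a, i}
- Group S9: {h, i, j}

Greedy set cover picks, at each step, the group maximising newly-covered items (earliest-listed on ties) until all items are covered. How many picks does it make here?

4

Greedy: pick S2 (covers 4 new) → pick S1 (covers 2 new) → pick S3 (covers 2 new) → pick S8 (covers 2 new). Total picks: 4.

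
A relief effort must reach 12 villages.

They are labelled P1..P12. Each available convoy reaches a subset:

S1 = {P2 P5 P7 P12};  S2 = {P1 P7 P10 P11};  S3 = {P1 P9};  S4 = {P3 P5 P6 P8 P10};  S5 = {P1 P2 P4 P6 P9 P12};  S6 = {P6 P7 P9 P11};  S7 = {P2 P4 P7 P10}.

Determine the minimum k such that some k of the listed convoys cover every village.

3

Take {S4, S5, S6}. Their union is {P1, P2, P3, P4, P5, P6, P7, P8, P9, P10, P11, P12}, which is all 12 villages.
Only S4 contains P3, so S4 is forced; the remaining 7 villages need at least 2 more convoys (each remaining convoy adds at most 5) — so at least 3 convoys are needed, and 3 is optimal.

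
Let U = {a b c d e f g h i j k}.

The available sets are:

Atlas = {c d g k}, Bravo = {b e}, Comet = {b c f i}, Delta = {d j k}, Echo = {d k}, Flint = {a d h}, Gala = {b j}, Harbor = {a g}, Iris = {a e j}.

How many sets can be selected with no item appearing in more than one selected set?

3

Echo, Gala, Harbor are pairwise disjoint (Echo={d,k}; Gala={b,j}; Harbor={a,g}).
Every remaining set overlaps one of these, and no 4 of the listed sets are pairwise disjoint, so 3 is the maximum.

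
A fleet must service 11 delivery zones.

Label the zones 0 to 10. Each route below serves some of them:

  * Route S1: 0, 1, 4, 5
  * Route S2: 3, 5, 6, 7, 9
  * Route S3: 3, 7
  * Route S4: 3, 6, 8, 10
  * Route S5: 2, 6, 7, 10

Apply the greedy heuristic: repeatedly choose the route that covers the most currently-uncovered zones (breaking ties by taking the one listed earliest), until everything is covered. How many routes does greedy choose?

Greedy: pick S2 (covers 5 new) → pick S1 (covers 3 new) → pick S4 (covers 2 new) → pick S5 (covers 1 new). Total picks: 4.

4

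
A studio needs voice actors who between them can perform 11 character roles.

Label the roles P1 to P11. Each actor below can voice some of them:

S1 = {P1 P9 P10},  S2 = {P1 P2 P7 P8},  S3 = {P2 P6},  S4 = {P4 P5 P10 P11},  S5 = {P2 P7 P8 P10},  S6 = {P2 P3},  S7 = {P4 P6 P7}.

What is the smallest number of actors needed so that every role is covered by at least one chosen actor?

5

Take {S1, S3, S4, S5, S6}. Their union is {P1, P2, P3, P4, P5, P6, P7, P8, P9, P10, P11}, which is all 11 roles.
No 4 of the 7 actors cover everything (all 35 combinations miss at least one role), so 5 is optimal.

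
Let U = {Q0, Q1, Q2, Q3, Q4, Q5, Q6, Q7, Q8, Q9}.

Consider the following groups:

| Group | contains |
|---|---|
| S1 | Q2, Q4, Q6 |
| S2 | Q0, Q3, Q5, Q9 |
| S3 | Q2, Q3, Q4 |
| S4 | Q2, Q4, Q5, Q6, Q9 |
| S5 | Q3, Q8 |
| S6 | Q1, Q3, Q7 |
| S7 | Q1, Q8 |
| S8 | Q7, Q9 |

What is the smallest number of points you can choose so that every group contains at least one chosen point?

The 4 points {Q1, Q4, Q8, Q9} hit every group.
No choice of 3 points meets every group, so 4 is the minimum.

4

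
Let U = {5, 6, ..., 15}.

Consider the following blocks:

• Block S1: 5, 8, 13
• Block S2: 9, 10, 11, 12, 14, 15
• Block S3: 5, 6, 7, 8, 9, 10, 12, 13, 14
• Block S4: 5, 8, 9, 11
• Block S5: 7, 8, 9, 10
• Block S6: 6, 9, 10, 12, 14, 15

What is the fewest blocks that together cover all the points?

Take {S2, S3}. Their union is {5, 6, 7, 8, 9, 10, 11, 12, 13, 14, 15}, which is all 11 points.
No single block has all 11 points (the largest, S3, has 9), so 2 is optimal.

2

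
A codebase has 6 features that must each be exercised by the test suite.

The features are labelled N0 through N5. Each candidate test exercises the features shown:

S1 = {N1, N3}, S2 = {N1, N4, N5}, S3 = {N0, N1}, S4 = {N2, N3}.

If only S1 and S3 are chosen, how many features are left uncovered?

Union of S1, S3 = {N0, N1, N3}.
Not covered: N2, N4, N5 — 3 features.

3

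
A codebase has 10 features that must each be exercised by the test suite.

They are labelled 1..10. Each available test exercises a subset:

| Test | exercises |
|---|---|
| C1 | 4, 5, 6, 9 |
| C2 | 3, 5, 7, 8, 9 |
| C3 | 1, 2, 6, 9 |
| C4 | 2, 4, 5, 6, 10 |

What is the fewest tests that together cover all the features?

3

Take {C2, C3, C4}. Their union is {1, 2, 3, 4, 5, 6, 7, 8, 9, 10}, which is all 10 features.
Only C3 contains 1, so C3 is forced; the remaining 6 features need at least 2 more tests (each remaining test adds at most 4) — so at least 3 tests are needed, and 3 is optimal.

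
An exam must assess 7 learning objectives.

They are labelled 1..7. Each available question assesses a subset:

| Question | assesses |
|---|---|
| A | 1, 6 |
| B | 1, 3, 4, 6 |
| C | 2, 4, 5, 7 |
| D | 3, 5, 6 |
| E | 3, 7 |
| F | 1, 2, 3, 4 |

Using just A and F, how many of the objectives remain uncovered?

2

Union of A, F = {1, 2, 3, 4, 6}.
Not covered: 5, 7 — 2 objectives.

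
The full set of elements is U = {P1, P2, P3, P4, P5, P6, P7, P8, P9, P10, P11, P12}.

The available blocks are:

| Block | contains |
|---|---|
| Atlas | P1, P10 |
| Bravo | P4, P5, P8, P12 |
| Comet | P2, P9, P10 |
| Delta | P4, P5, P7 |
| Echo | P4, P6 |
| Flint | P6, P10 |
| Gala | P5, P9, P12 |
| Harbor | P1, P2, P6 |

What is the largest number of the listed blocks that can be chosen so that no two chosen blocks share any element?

Atlas, Echo, Gala are pairwise disjoint (Atlas={P1,P10}; Echo={P4,P6}; Gala={P5,P9,P12}).
Every remaining block overlaps one of these, and no 4 of the listed blocks are pairwise disjoint, so 3 is the maximum.

3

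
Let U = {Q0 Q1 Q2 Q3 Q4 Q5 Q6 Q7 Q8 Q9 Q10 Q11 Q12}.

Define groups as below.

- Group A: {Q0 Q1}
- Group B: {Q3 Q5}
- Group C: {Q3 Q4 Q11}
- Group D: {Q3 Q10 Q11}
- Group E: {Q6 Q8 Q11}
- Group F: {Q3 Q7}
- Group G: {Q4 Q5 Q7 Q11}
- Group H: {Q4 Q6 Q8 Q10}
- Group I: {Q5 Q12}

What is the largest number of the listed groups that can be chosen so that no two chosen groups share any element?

A, F, H, I are pairwise disjoint (A={Q0,Q1}; F={Q3,Q7}; H={Q4,Q6,Q8,Q10}; I={Q5,Q12}).
Every remaining group overlaps one of these, and no 5 of the listed groups are pairwise disjoint, so 4 is the maximum.

4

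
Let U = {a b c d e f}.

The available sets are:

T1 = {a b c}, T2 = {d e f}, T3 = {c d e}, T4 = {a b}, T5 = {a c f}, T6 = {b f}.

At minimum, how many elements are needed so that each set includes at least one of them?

H = {b, c, f} meets every set (each contains at least one member of H), and |H| = 3.
No choice of 2 elements meets every set, so 3 is the minimum.

3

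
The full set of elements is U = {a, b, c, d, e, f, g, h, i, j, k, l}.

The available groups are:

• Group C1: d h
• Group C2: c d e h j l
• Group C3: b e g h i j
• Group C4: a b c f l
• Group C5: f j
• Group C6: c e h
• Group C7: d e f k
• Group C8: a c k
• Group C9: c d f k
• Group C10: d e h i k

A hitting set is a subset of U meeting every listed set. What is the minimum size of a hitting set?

3

Take T = {f, h, k}. Each listed group contains at least one of these, so T is a hitting set of size 3.
The groups C1, C5, C8 are pairwise disjoint, so any hitting set needs a separate element for each — at least 3. Hence 3 is optimal.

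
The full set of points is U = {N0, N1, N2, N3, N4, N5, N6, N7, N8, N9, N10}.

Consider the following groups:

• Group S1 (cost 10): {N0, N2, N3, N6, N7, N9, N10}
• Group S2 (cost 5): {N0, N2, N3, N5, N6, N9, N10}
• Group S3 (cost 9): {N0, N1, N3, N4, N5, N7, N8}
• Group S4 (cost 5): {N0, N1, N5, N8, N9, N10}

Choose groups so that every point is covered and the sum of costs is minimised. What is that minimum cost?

14

S2, S3 together cover every point (S2 ∪ S3 = {N0, N1, N2, N3, N4, N5, N6, N7, N8, N9, N10}); total cost 5 + 9 = 14.
No covering selection has total cost below 14.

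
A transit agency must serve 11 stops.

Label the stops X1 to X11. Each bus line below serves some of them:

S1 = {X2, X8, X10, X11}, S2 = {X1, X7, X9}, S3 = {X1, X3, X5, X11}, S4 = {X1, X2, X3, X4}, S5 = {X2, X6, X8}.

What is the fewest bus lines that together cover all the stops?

5

S1 and S2 and S3 and S4 and S5 together: S1 ∪ S2 ∪ S3 ∪ S4 ∪ S5 = {X1, X2, X3, X4, X5, X6, X7, X8, X9, X10, X11} — every stop is covered.
No 4 of the 5 bus lines cover everything (all 5 combinations miss at least one stop), so 5 is optimal.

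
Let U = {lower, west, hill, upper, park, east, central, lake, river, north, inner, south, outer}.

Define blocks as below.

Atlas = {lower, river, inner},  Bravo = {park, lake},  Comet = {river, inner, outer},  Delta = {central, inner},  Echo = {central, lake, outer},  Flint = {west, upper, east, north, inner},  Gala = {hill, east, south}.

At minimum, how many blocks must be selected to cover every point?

Atlas and Bravo and Echo and Flint and Gala together: Atlas ∪ Bravo ∪ Echo ∪ Flint ∪ Gala = {lower, west, hill, upper, park, east, central, lake, river, north, inner, south, outer} — every point is covered.
No 4 of the 7 blocks cover everything (all 35 combinations miss at least one point), so 5 is optimal.

5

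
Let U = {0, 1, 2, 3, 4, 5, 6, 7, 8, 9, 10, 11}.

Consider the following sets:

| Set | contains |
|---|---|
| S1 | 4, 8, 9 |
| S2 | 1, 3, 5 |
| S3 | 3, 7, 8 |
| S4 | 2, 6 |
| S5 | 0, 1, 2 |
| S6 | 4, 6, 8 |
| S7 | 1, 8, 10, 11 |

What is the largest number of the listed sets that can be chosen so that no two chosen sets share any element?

3

S1, S2, S4 are pairwise disjoint (S1={4,8,9}; S2={1,3,5}; S4={2,6}).
Every remaining set overlaps one of these, and no 4 of the listed sets are pairwise disjoint, so 3 is the maximum.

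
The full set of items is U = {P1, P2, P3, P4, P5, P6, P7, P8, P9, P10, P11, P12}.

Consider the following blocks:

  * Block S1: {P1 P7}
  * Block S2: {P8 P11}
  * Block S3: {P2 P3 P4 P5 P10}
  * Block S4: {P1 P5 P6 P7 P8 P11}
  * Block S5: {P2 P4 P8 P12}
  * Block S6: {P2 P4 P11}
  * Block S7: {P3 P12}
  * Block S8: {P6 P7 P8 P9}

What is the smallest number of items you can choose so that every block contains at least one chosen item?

4

The 4 items {P2, P7, P11, P12} hit every block.
No choice of 3 items meets every block, so 4 is the minimum.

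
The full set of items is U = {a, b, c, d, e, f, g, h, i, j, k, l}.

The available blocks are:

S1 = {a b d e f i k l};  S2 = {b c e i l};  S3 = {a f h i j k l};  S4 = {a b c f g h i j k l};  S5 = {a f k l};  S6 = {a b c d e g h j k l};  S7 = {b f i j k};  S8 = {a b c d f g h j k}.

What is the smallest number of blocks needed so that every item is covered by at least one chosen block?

2

S1 and S6 together: S1 ∪ S6 = {a, b, c, d, e, f, g, h, i, j, k, l} — every item is covered.
No single block has all 12 items (the largest, S4, has 10), so 2 is optimal.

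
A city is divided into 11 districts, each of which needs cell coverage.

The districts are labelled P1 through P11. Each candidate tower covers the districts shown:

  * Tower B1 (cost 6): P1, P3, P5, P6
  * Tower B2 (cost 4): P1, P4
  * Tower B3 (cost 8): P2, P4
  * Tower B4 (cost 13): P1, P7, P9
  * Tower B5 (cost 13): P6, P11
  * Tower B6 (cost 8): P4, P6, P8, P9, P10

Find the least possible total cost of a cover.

48

B1, B3, B4, B5, B6 together cover every district (B1 ∪ B3 ∪ B4 ∪ B5 ∪ B6 = {P1, P2, P3, P4, P5, P6, P7, P8, P9, P10, P11}); total cost 6 + 8 + 13 + 13 + 8 = 48.
No covering selection has total cost below 48.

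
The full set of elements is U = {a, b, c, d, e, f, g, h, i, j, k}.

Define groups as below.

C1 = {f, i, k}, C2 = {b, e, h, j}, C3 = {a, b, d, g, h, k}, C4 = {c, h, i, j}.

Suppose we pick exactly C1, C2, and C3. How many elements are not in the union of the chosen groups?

1

Union of C1, C2, C3 = {a, b, d, e, f, g, h, i, j, k}.
Not covered: c — 1 element.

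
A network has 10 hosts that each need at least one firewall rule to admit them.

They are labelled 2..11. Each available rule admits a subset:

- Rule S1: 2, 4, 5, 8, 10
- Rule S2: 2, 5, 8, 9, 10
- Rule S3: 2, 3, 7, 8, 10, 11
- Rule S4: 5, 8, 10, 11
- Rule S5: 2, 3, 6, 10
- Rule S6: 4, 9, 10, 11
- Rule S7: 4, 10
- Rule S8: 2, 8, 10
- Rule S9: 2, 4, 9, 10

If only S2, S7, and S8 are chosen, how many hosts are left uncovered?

Union of S2, S7, S8 = {2, 4, 5, 8, 9, 10}.
Not covered: 3, 6, 7, 11 — 4 hosts.

4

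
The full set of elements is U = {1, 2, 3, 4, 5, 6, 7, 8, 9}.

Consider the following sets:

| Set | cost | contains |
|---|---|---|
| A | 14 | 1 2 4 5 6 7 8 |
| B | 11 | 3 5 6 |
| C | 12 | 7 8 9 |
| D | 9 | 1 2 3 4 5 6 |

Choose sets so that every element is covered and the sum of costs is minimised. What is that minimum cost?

21

C, D together cover every element (C ∪ D = {1, 2, 3, 4, 5, 6, 7, 8, 9}); total cost 12 + 9 = 21.
No covering selection has total cost below 21.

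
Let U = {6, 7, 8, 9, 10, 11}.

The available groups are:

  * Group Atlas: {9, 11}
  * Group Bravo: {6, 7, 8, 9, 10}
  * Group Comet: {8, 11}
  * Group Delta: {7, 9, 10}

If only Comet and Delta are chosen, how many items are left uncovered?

1

Union of Comet, Delta = {7, 8, 9, 10, 11}.
Not covered: 6 — 1 item.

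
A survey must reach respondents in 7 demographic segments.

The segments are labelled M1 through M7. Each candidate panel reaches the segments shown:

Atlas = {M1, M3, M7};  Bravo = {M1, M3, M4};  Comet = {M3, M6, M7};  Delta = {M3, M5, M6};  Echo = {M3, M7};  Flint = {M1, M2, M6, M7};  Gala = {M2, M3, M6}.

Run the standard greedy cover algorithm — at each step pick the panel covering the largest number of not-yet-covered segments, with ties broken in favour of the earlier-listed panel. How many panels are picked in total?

Greedy: pick Flint (covers 4 new) → pick Bravo (covers 2 new) → pick Delta (covers 1 new). Total picks: 3.

3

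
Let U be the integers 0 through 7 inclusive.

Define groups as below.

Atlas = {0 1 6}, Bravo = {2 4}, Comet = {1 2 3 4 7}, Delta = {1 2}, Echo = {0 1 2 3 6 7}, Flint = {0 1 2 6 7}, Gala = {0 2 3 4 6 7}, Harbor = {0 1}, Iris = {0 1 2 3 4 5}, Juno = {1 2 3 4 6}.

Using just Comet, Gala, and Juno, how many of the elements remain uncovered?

1

Union of Comet, Gala, Juno = {0, 1, 2, 3, 4, 6, 7}.
Not covered: 5 — 1 element.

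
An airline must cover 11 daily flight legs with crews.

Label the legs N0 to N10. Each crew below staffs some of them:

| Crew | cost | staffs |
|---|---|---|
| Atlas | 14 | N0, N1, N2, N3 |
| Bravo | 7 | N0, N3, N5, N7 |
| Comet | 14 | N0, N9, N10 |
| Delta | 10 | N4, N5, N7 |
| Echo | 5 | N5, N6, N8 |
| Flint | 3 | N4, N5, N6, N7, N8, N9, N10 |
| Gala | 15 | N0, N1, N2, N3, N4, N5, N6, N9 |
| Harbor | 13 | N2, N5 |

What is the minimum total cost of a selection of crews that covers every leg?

Atlas, Flint together cover every leg (Atlas ∪ Flint = {N0, N1, N2, N3, N4, N5, N6, N7, N8, N9, N10}); total cost 14 + 3 = 17.
No covering selection has total cost below 17.

17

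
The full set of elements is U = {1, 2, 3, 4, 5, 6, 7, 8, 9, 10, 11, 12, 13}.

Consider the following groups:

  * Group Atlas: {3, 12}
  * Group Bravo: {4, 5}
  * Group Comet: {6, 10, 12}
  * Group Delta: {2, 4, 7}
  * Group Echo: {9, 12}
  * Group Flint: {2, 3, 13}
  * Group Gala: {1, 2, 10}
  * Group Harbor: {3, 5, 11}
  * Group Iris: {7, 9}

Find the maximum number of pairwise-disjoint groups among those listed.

Bravo, Comet, Flint, Iris are pairwise disjoint (Bravo={4,5}; Comet={6,10,12}; Flint={2,3,13}; Iris={7,9}).
Every remaining group overlaps one of these, and no 5 of the listed groups are pairwise disjoint, so 4 is the maximum.

4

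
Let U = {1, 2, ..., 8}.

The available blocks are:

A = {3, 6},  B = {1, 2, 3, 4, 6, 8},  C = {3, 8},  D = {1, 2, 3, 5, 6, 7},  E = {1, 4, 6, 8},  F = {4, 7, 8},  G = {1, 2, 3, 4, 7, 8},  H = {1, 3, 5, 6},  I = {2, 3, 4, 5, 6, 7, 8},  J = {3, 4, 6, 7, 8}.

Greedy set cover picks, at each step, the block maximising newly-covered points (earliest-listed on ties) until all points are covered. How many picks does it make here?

2

Greedy: pick I (covers 7 new) → pick B (covers 1 new). Total picks: 2.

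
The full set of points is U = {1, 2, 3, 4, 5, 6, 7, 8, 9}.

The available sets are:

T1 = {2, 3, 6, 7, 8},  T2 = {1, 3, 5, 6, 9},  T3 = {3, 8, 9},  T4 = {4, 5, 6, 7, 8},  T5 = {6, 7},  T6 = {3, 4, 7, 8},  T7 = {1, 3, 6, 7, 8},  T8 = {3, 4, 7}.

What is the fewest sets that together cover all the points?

3

T1 and T2 and T4 together: T1 ∪ T2 ∪ T4 = {1, 2, 3, 4, 5, 6, 7, 8, 9} — every point is covered.
Only T1 contains 2, so T1 is forced; the remaining 4 points need at least 2 more sets (each remaining set adds at most 3) — so at least 3 sets are needed, and 3 is optimal.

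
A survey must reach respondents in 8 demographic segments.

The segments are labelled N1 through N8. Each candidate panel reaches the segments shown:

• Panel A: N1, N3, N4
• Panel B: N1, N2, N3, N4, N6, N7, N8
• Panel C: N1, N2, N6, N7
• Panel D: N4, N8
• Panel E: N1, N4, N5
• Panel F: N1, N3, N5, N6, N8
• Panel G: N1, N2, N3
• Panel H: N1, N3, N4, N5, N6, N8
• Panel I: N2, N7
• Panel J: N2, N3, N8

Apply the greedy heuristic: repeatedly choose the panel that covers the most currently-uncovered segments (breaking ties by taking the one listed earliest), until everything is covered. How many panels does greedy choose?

Greedy: pick B (covers 7 new) → pick E (covers 1 new). Total picks: 2.

2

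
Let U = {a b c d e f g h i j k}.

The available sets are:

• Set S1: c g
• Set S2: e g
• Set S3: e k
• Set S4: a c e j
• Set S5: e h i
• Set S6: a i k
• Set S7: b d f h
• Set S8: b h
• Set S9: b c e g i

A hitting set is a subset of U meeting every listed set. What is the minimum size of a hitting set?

4

T = {a, e, g, h} meets every set (each contains at least one member of T), and |T| = 4.
No choice of 3 items meets every set, so 4 is the minimum.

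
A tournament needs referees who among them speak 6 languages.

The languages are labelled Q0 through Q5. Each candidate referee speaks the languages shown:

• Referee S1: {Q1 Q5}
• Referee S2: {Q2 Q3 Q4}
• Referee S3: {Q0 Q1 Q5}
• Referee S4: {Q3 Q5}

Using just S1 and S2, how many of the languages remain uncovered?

1

Union of S1, S2 = {Q1, Q2, Q3, Q4, Q5}.
Not covered: Q0 — 1 language.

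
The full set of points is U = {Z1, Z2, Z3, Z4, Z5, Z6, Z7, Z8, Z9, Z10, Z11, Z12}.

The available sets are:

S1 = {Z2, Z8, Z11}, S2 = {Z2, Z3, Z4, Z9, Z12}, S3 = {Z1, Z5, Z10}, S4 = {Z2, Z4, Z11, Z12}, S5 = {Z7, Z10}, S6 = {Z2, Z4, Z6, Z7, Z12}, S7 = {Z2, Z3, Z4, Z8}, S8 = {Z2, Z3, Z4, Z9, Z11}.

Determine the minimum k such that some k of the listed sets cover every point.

4

S1 and S3 and S6 and S8 together: S1 ∪ S3 ∪ S6 ∪ S8 = {Z1, Z2, Z3, Z4, Z5, Z6, Z7, Z8, Z9, Z10, Z11, Z12} — every point is covered.
Only S6 contains Z6, so S6 is forced; the remaining 7 points need at least 3 more sets (each remaining set adds at most 3) — so at least 4 sets are needed, and 4 is optimal.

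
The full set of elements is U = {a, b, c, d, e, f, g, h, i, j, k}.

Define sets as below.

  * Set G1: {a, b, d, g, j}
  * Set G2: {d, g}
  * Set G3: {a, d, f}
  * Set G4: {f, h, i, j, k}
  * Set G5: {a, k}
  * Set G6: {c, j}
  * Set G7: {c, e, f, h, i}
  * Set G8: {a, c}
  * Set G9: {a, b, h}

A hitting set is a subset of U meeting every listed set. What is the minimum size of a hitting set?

Take T = {a, g, h, j}. Each listed set contains at least one of these, so T is a hitting set of size 4.
No choice of 3 elements meets every set, so 4 is the minimum.

4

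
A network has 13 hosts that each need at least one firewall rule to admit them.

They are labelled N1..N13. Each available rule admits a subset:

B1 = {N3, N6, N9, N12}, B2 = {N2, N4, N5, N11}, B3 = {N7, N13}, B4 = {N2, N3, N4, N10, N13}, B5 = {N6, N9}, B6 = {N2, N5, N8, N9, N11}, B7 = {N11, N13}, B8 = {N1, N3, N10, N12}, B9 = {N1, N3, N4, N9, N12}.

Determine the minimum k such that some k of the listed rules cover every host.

Take {B1, B2, B3, B6, B8}. Their union is {N1, N2, N3, N4, N5, N6, N7, N8, N9, N10, N11, N12, N13}, which is all 13 hosts.
No 4 of the 9 rules cover everything (all 126 combinations miss at least one host), so 5 is optimal.

5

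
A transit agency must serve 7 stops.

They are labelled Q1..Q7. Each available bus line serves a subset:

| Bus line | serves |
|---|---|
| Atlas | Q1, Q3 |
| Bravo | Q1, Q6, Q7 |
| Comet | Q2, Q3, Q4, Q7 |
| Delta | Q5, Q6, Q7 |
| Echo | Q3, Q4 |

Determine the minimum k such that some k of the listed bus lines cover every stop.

3

Bravo and Comet and Delta together: Bravo ∪ Comet ∪ Delta = {Q1, Q2, Q3, Q4, Q5, Q6, Q7} — every stop is covered.
Only Comet contains Q2, so Comet is forced; the remaining 3 stops need at least 2 more bus lines (each remaining bus line adds at most 2) — so at least 3 bus lines are needed, and 3 is optimal.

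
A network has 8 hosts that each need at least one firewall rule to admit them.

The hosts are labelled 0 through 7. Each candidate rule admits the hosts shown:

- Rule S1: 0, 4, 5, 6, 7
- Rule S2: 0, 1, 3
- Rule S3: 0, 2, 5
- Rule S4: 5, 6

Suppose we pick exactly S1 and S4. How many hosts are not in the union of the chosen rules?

Union of S1, S4 = {0, 4, 5, 6, 7}.
Not covered: 1, 2, 3 — 3 hosts.

3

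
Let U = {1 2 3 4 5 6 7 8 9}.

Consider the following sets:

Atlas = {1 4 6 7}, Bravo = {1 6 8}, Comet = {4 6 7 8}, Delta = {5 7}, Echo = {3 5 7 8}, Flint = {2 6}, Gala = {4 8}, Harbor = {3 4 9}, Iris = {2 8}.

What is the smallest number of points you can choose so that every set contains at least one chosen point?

4

The 4 points {5, 6, 8, 9} hit every set.
No choice of 3 points meets every set, so 4 is the minimum.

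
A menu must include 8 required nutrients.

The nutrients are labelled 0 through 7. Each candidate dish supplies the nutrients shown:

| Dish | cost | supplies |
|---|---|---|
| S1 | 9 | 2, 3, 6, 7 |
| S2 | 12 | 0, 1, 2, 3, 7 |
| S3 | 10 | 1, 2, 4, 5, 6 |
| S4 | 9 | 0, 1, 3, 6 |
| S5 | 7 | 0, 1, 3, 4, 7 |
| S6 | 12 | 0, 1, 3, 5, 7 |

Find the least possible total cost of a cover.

S3, S5 together cover every nutrient (S3 ∪ S5 = {0, 1, 2, 3, 4, 5, 6, 7}); total cost 10 + 7 = 17.
No covering selection has total cost below 17.

17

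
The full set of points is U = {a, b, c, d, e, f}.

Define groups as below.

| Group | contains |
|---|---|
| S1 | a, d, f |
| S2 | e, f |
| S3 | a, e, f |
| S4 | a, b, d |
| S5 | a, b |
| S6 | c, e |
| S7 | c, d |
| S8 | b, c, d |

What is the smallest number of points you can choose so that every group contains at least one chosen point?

3

Take H = {a, c, f}. Each listed group contains at least one of these, so H is a hitting set of size 3.
The groups S2, S5, S7 are pairwise disjoint, so any hitting set needs a separate point for each — at least 3. Hence 3 is optimal.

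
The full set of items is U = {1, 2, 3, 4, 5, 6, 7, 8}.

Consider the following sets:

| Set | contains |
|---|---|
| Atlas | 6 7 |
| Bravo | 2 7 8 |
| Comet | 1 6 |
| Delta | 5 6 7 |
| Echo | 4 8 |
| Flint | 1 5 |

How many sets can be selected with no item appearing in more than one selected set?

Atlas, Echo, Flint are pairwise disjoint (Atlas={6,7}; Echo={4,8}; Flint={1,5}).
Every remaining set overlaps one of these, and no 4 of the listed sets are pairwise disjoint, so 3 is the maximum.

3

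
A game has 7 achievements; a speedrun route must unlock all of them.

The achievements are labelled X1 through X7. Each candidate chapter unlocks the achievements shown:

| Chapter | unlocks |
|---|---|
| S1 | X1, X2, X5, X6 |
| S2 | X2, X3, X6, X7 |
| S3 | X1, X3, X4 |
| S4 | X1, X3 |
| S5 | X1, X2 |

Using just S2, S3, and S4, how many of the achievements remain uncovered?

1

Union of S2, S3, S4 = {X1, X2, X3, X4, X6, X7}.
Not covered: X5 — 1 achievement.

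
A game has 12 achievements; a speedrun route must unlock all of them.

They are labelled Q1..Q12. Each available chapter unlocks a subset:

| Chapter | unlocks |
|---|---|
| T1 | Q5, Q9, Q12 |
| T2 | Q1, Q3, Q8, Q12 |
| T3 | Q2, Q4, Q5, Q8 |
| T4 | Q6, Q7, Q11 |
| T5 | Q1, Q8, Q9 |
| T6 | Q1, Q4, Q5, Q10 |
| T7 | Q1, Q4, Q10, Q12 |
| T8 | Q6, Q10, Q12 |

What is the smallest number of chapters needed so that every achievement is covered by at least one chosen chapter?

T1 and T2 and T3 and T4 and T7 together: T1 ∪ T2 ∪ T3 ∪ T4 ∪ T7 = {Q1, Q2, Q3, Q4, Q5, Q6, Q7, Q8, Q9, Q10, Q11, Q12} — every achievement is covered.
No 4 of the 8 chapters cover everything (all 70 combinations miss at least one achievement), so 5 is optimal.

5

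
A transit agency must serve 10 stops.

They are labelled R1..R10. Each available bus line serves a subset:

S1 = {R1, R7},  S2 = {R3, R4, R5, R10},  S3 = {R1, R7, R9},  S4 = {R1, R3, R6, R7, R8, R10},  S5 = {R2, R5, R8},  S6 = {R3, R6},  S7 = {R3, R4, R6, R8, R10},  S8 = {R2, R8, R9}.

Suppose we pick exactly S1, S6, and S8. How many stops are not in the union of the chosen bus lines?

3

Union of S1, S6, S8 = {R1, R2, R3, R6, R7, R8, R9}.
Not covered: R4, R5, R10 — 3 stops.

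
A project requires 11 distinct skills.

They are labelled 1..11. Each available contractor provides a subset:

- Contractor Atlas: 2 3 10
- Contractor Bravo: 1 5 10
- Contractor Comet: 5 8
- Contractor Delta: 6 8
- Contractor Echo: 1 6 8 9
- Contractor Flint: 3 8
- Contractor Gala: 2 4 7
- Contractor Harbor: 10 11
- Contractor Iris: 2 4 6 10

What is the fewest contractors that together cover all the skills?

5

Comet and Echo and Flint and Gala and Harbor together: Comet ∪ Echo ∪ Flint ∪ Gala ∪ Harbor = {1, 2, 3, 4, 5, 6, 7, 8, 9, 10, 11} — every skill is covered.
No 4 of the 9 contractors cover everything (all 126 combinations miss at least one skill), so 5 is optimal.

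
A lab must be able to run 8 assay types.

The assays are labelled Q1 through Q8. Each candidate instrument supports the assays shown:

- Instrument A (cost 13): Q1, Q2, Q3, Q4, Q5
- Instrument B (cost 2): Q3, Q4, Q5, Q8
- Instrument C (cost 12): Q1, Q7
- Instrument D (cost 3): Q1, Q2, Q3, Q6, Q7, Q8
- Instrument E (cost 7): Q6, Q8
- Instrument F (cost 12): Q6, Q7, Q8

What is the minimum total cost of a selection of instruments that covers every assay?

5

B, D together cover every assay (B ∪ D = {Q1, Q2, Q3, Q4, Q5, Q6, Q7, Q8}); total cost 2 + 3 = 5.
No covering selection has total cost below 5.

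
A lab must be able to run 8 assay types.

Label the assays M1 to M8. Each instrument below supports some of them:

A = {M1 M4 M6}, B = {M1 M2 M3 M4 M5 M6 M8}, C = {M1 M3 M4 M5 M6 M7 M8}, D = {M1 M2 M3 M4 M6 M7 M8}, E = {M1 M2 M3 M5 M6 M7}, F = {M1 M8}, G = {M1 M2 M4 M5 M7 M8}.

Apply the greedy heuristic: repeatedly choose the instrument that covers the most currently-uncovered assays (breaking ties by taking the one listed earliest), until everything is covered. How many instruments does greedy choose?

Greedy: pick B (covers 7 new) → pick C (covers 1 new). Total picks: 2.

2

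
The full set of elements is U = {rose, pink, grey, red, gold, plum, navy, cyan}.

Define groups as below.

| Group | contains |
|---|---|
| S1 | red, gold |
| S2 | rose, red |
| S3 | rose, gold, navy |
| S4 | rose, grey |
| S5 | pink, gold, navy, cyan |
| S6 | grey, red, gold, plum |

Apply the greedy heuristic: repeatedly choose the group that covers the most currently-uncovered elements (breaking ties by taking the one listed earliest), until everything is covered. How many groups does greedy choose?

Greedy: pick S5 (covers 4 new) → pick S6 (covers 3 new) → pick S2 (covers 1 new). Total picks: 3.

3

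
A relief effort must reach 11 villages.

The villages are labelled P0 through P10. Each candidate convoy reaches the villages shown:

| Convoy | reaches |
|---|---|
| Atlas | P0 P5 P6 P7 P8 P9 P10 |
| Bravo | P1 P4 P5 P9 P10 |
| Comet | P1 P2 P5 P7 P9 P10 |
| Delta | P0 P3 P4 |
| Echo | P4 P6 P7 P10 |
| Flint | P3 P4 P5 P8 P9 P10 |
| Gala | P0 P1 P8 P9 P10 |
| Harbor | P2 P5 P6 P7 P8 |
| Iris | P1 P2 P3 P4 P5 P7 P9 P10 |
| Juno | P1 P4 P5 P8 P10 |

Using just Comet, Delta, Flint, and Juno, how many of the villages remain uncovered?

1

Union of Comet, Delta, Flint, Juno = {P0, P1, P2, P3, P4, P5, P7, P8, P9, P10}.
Not covered: P6 — 1 village.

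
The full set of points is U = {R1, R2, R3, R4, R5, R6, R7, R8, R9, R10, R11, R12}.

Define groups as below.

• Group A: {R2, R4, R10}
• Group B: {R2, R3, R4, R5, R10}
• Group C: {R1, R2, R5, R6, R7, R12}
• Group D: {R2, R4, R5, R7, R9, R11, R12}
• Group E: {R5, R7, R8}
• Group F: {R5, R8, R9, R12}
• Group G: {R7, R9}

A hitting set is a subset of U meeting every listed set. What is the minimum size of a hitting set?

3

The 3 points {R2, R7, R9} hit every group.
No choice of 2 points meets every group, so 3 is the minimum.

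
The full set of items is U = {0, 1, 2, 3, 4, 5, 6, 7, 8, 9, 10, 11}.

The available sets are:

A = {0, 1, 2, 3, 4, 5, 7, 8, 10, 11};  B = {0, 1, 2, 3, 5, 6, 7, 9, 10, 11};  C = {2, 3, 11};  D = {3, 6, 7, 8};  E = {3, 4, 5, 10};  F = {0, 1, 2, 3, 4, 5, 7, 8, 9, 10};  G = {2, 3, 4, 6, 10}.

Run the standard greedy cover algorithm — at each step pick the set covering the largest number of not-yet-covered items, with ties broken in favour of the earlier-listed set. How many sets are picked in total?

2

Greedy: pick A (covers 10 new) → pick B (covers 2 new). Total picks: 2.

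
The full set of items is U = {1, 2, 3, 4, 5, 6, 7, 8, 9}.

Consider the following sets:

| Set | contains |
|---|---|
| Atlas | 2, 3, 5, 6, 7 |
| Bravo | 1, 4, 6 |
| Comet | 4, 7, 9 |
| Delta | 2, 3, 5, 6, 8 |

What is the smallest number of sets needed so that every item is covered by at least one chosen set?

Take {Bravo, Comet, Delta}. Their union is {1, 2, 3, 4, 5, 6, 7, 8, 9}, which is all 9 items.
Only Bravo contains 1, so Bravo is forced; the remaining 6 items need at least 2 more sets (each remaining set adds at most 4) — so at least 3 sets are needed, and 3 is optimal.

3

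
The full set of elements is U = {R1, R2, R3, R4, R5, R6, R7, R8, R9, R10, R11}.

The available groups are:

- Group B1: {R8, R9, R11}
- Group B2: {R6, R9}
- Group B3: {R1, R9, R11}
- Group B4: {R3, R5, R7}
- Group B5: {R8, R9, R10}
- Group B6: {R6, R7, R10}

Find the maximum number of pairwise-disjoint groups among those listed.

2

B2, B4 are pairwise disjoint (B2={R6,R9}; B4={R3,R5,R7}).
Every remaining group overlaps one of these, and no 3 of the listed groups are pairwise disjoint, so 2 is the maximum.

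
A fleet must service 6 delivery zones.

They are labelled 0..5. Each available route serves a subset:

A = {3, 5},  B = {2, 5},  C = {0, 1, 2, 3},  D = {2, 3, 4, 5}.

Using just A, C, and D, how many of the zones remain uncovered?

Union of A, C, D = {0, 1, 2, 3, 4, 5} — that's every zone, so 0 are uncovered.

0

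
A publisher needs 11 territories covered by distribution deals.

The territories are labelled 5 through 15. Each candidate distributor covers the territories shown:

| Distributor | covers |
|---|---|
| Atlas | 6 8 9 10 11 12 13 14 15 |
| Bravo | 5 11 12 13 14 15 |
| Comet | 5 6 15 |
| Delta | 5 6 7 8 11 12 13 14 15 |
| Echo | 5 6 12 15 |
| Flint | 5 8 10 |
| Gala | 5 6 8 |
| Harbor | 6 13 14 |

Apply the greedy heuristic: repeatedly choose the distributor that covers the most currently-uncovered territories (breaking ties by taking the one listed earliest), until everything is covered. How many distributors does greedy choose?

2

Greedy: pick Atlas (covers 9 new) → pick Delta (covers 2 new). Total picks: 2.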